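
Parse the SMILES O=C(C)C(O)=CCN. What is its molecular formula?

C5H9NO2

Walk through each heavy atom and fill implicit hydrogens from standard valence (C 4, N 3, O 2, S 2, halogen 1):
  atom 1: O, bond orders sum to 2 (valence 2) → 0 H
  atom 2: C, bond orders sum to 4 (valence 4) → 0 H
  atom 3: C, bond orders sum to 1 (valence 4) → 3 H
  atom 4: C, bond orders sum to 4 (valence 4) → 0 H
  atom 5: O, bond orders sum to 1 (valence 2) → 1 H
  atom 6: C, bond orders sum to 3 (valence 4) → 1 H
  atom 7: C, bond orders sum to 2 (valence 4) → 2 H
  atom 8: N, bond orders sum to 1 (valence 3) → 2 H
Totals → C:5, H:9, N:1, O:2.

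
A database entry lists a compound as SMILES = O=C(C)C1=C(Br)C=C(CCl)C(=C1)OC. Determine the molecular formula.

C10H10BrClO2

Walk through each heavy atom and fill implicit hydrogens from standard valence (C 4, N 3, O 2, S 2, halogen 1):
  atom 1: O, bond orders sum to 2 (valence 2) → 0 H
  atom 2: C, bond orders sum to 4 (valence 4) → 0 H
  atom 3: C, bond orders sum to 1 (valence 4) → 3 H
  atom 4: C, bond orders sum to 4 (valence 4) → 0 H
  atom 5: C, bond orders sum to 4 (valence 4) → 0 H
  atom 6: Br (halogen, monovalent) → 0 H
  atom 7: C, bond orders sum to 3 (valence 4) → 1 H
  atom 8: C, bond orders sum to 4 (valence 4) → 0 H
  atom 9: C, bond orders sum to 2 (valence 4) → 2 H
  atom 10: Cl (halogen, monovalent) → 0 H
  atom 11: C, bond orders sum to 4 (valence 4) → 0 H
  atom 12: C, bond orders sum to 3 (valence 4) → 1 H
  atom 13: O, bond orders sum to 2 (valence 2) → 0 H
  atom 14: C, bond orders sum to 1 (valence 4) → 3 H
Totals → C:10, H:10, Br:1, Cl:1, O:2.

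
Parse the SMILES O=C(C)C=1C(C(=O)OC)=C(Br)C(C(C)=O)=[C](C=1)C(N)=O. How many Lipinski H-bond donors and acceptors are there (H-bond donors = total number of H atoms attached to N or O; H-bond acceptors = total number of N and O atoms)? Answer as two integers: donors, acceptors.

2, 6

Donors: find every N or O and count the H atoms it carries.
  atom 1 (O): bond orders sum to 2 → 0 H
  atom 7 (O): bond orders sum to 2 → 0 H
  atom 8 (O): bond orders sum to 2 → 0 H
  atom 15 (O): bond orders sum to 2 → 0 H
  atom 19 (N): bond orders sum to 1 → 2 H
  atom 20 (O): bond orders sum to 2 → 0 H
Lipinski HBD = 2.
Acceptors: N atoms = 1, O atoms = 5 → HBA = 6.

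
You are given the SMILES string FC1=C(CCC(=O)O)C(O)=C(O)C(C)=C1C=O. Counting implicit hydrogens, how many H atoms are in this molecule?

Walk through each heavy atom and fill implicit hydrogens from standard valence (C 4, N 3, O 2, S 2, halogen 1):
  atom 1: F (halogen, monovalent) → 0 H
  atom 2: C, bond orders sum to 4 (valence 4) → 0 H
  atom 3: C, bond orders sum to 4 (valence 4) → 0 H
  atom 4: C, bond orders sum to 2 (valence 4) → 2 H
  atom 5: C, bond orders sum to 2 (valence 4) → 2 H
  atom 6: C, bond orders sum to 4 (valence 4) → 0 H
  atom 7: O, bond orders sum to 2 (valence 2) → 0 H
  atom 8: O, bond orders sum to 1 (valence 2) → 1 H
  atom 9: C, bond orders sum to 4 (valence 4) → 0 H
  atom 10: O, bond orders sum to 1 (valence 2) → 1 H
  atom 11: C, bond orders sum to 4 (valence 4) → 0 H
  atom 12: O, bond orders sum to 1 (valence 2) → 1 H
  atom 13: C, bond orders sum to 4 (valence 4) → 0 H
  atom 14: C, bond orders sum to 1 (valence 4) → 3 H
  atom 15: C, bond orders sum to 4 (valence 4) → 0 H
  atom 16: C, bond orders sum to 3 (valence 4) → 1 H
  atom 17: O, bond orders sum to 2 (valence 2) → 0 H
Total hydrogens: 11.

11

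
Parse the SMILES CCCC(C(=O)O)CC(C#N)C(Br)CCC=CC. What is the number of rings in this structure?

In SMILES, each pair of matching ring-closure digits denotes one ring-closing bond; the number of such bonds equals the number of independent rings.
Ring-closure bonds here: 0.

0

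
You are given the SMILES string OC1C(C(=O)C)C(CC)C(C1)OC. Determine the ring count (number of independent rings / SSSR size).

1

In SMILES, each pair of matching ring-closure digits denotes one ring-closing bond; the number of such bonds equals the number of independent rings.
Ring-closure bonds here: 1.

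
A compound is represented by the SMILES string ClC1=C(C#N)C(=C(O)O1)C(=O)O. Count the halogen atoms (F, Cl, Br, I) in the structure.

Halogen atoms appear at heavy-atom position 1 (1×Cl).
Other groups present: 1 carboxylic acid, 1 hydroxyl, 1 nitrile.
Halogen count: 1.

1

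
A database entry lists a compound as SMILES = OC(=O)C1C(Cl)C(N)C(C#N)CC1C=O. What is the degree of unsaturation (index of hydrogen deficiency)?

Degree of unsaturation = (number of rings) + (number of π bonds).
Ring closures in the SMILES: 1.
π bonds: 2 double bonds (each 1 DoU), 1 triple bond (each 2 DoU) → 4 DoU from unsaturation.
Total DoU = 1 + 4 = 5.

5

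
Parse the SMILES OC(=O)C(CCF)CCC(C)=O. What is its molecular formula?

C8H13FO3

Walk through each heavy atom and fill implicit hydrogens from standard valence (C 4, N 3, O 2, S 2, halogen 1):
  atom 1: O, bond orders sum to 1 (valence 2) → 1 H
  atom 2: C, bond orders sum to 4 (valence 4) → 0 H
  atom 3: O, bond orders sum to 2 (valence 2) → 0 H
  atom 4: C, bond orders sum to 3 (valence 4) → 1 H
  atom 5: C, bond orders sum to 2 (valence 4) → 2 H
  atom 6: C, bond orders sum to 2 (valence 4) → 2 H
  atom 7: F (halogen, monovalent) → 0 H
  atom 8: C, bond orders sum to 2 (valence 4) → 2 H
  atom 9: C, bond orders sum to 2 (valence 4) → 2 H
  atom 10: C, bond orders sum to 4 (valence 4) → 0 H
  atom 11: C, bond orders sum to 1 (valence 4) → 3 H
  atom 12: O, bond orders sum to 2 (valence 2) → 0 H
Totals → C:8, H:13, F:1, O:3.
In Hill order: C8H13FO3.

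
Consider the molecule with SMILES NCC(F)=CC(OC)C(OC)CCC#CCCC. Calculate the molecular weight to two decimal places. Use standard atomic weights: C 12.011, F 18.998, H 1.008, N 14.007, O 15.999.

First, the molecular formula is C14H24FNO2 (counting implicit H from valence).
  C: 14 × 12.011 = 168.154
  F: 1 × 18.998 = 18.998
  H: 24 × 1.008 = 24.192
  N: 1 × 14.007 = 14.007
  O: 2 × 15.999 = 31.998
Sum: 14×12.011 + 1×18.998 + 24×1.008 + 1×14.007 + 2×15.999 = 257.349 → 257.35 g/mol.

257.35 g/mol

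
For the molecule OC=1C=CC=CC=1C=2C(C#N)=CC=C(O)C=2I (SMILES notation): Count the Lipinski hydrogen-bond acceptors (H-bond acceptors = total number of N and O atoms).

N atoms: 1; O atoms: 2.
Lipinski HBA = 1 + 2 = 3.

3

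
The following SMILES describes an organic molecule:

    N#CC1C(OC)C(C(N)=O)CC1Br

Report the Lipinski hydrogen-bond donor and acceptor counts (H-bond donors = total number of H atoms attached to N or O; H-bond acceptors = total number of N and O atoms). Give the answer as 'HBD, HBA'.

2, 4

Donors: find every N or O and count the H atoms it carries.
  atom 1 (N): bond orders sum to 3 → 0 H
  atom 5 (O): bond orders sum to 2 → 0 H
  atom 9 (N): bond orders sum to 1 → 2 H
  atom 10 (O): bond orders sum to 2 → 0 H
Lipinski HBD = 2.
Acceptors: N atoms = 2, O atoms = 2 → HBA = 4.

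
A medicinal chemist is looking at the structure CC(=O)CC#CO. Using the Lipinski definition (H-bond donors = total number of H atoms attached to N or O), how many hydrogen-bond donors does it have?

Donors: find every N or O and count the H atoms it carries.
  atom 3 (O): bond orders sum to 2 → 0 H
  atom 7 (O): bond orders sum to 1 → 1 H
Lipinski HBD = 1.

1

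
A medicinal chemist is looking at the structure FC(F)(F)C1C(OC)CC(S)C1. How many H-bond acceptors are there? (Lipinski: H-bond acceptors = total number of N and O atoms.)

N atoms: 0; O atoms: 1.
Lipinski HBA = 0 + 1 = 1.

1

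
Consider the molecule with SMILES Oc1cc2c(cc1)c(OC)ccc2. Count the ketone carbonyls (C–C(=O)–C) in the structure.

0

Scan the SMILES for the ketone motif — none present.
Groups that are present: 1 ether, 1 hydroxyl.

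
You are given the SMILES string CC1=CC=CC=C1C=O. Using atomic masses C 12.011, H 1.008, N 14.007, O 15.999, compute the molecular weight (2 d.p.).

First, the molecular formula is C8H8O (counting implicit H from valence).
  C: 8 × 12.011 = 96.088
  H: 8 × 1.008 = 8.064
  O: 1 × 15.999 = 15.999
Sum: 8×12.011 + 8×1.008 + 1×15.999 = 120.151 → 120.15 g/mol.

120.15 g/mol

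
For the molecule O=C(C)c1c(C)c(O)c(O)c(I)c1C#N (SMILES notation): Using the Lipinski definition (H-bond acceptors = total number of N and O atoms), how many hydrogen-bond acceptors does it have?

4

N atoms: 1; O atoms: 3.
Lipinski HBA = 1 + 3 = 4.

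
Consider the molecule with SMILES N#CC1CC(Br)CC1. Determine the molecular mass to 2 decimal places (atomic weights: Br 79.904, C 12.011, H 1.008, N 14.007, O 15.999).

First, the molecular formula is C6H8BrN (counting implicit H from valence).
  Br: 1 × 79.904 = 79.904
  C: 6 × 12.011 = 72.066
  H: 8 × 1.008 = 8.064
  N: 1 × 14.007 = 14.007
Sum: 1×79.904 + 6×12.011 + 8×1.008 + 1×14.007 = 174.041 → 174.04 g/mol.

174.04 g/mol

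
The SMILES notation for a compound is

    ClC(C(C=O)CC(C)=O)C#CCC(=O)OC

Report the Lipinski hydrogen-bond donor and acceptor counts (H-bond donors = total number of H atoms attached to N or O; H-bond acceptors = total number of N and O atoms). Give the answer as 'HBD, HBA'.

0, 4

Donors: find every N or O and count the H atoms it carries.
  atom 5 (O): bond orders sum to 2 → 0 H
  atom 9 (O): bond orders sum to 2 → 0 H
  atom 14 (O): bond orders sum to 2 → 0 H
  atom 15 (O): bond orders sum to 2 → 0 H
Lipinski HBD = 0.
Acceptors: N atoms = 0, O atoms = 4 → HBA = 4.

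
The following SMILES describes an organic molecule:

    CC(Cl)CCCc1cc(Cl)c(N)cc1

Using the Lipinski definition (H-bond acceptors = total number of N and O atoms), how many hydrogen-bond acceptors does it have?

N atoms: 1; O atoms: 0.
Lipinski HBA = 1 + 0 = 1.

1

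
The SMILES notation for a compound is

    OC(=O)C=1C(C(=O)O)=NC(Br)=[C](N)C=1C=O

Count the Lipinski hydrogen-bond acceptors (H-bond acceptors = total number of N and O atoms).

7

N atoms: 2; O atoms: 5.
Lipinski HBA = 2 + 5 = 7.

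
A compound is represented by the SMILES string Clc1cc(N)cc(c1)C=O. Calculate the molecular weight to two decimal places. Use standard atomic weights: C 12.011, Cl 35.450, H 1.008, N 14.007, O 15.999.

155.58 g/mol

First, the molecular formula is C7H6ClNO (counting implicit H from valence).
  C: 7 × 12.011 = 84.077
  Cl: 1 × 35.450 = 35.450
  H: 6 × 1.008 = 6.048
  N: 1 × 14.007 = 14.007
  O: 1 × 15.999 = 15.999
Sum: 7×12.011 + 1×35.450 + 6×1.008 + 1×14.007 + 1×15.999 = 155.581 → 155.58 g/mol.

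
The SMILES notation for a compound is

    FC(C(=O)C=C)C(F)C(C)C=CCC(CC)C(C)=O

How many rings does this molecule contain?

In SMILES, each pair of matching ring-closure digits denotes one ring-closing bond; the number of such bonds equals the number of independent rings.
Ring-closure bonds here: 0.

0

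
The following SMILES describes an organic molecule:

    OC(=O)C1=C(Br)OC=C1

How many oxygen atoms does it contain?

3

Scan the SMILES for O atoms (remember two-letter symbols like Cl and Br are single atoms).
Oxygen count: 3.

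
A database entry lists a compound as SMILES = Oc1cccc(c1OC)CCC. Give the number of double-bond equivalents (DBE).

Molecular formula: C10H14O2.
DoU = (2C + 2 + N − H − X) / 2, where X is the halogen count and O/S are ignored.
    = (2·10 + 2 + 0 − 14 − 0) / 2 = 8 / 2 = 4.

4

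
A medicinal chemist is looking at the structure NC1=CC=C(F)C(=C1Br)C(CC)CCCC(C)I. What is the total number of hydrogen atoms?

Walk through each heavy atom and fill implicit hydrogens from standard valence (C 4, N 3, O 2, S 2, halogen 1):
  atom 1: N, bond orders sum to 1 (valence 3) → 2 H
  atom 2: C, bond orders sum to 4 (valence 4) → 0 H
  atom 3: C, bond orders sum to 3 (valence 4) → 1 H
  atom 4: C, bond orders sum to 3 (valence 4) → 1 H
  atom 5: C, bond orders sum to 4 (valence 4) → 0 H
  atom 6: F (halogen, monovalent) → 0 H
  atom 7: C, bond orders sum to 4 (valence 4) → 0 H
  atom 8: C, bond orders sum to 4 (valence 4) → 0 H
  atom 9: Br (halogen, monovalent) → 0 H
  atom 10: C, bond orders sum to 3 (valence 4) → 1 H
  atom 11: C, bond orders sum to 2 (valence 4) → 2 H
  atom 12: C, bond orders sum to 1 (valence 4) → 3 H
  atom 13: C, bond orders sum to 2 (valence 4) → 2 H
  atom 14: C, bond orders sum to 2 (valence 4) → 2 H
  atom 15: C, bond orders sum to 2 (valence 4) → 2 H
  atom 16: C, bond orders sum to 3 (valence 4) → 1 H
  atom 17: C, bond orders sum to 1 (valence 4) → 3 H
  atom 18: I (halogen, monovalent) → 0 H
Total hydrogens: 20.

20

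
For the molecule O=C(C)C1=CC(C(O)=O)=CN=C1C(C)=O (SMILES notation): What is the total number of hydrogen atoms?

9

Walk through each heavy atom and fill implicit hydrogens from standard valence (C 4, N 3, O 2, S 2, halogen 1):
  atom 1: O, bond orders sum to 2 (valence 2) → 0 H
  atom 2: C, bond orders sum to 4 (valence 4) → 0 H
  atom 3: C, bond orders sum to 1 (valence 4) → 3 H
  atom 4: C, bond orders sum to 4 (valence 4) → 0 H
  atom 5: C, bond orders sum to 3 (valence 4) → 1 H
  atom 6: C, bond orders sum to 4 (valence 4) → 0 H
  atom 7: C, bond orders sum to 4 (valence 4) → 0 H
  atom 8: O, bond orders sum to 1 (valence 2) → 1 H
  atom 9: O, bond orders sum to 2 (valence 2) → 0 H
  atom 10: C, bond orders sum to 3 (valence 4) → 1 H
  atom 11: N, bond orders sum to 3 (valence 3) → 0 H
  atom 12: C, bond orders sum to 4 (valence 4) → 0 H
  atom 13: C, bond orders sum to 4 (valence 4) → 0 H
  atom 14: C, bond orders sum to 1 (valence 4) → 3 H
  atom 15: O, bond orders sum to 2 (valence 2) → 0 H
Total hydrogens: 9.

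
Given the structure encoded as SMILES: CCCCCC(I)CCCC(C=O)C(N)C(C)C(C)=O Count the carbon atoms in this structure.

16

Count every carbon token in the SMILES (each C, including those in ring-closure positions and inside branches).
Carbon count: 16.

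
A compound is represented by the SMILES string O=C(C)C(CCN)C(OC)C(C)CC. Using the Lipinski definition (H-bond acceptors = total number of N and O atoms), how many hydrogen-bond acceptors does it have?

3

N atoms: 1; O atoms: 2.
Lipinski HBA = 1 + 2 = 3.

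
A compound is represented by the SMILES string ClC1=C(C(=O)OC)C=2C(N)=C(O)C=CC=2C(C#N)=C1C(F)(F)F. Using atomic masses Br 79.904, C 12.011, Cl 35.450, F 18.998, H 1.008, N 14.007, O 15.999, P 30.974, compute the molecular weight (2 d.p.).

344.67 g/mol

First, the molecular formula is C14H8ClF3N2O3 (counting implicit H from valence).
  C: 14 × 12.011 = 168.154
  Cl: 1 × 35.450 = 35.450
  F: 3 × 18.998 = 56.994
  H: 8 × 1.008 = 8.064
  N: 2 × 14.007 = 28.014
  O: 3 × 15.999 = 47.997
Sum: 14×12.011 + 1×35.450 + 3×18.998 + 8×1.008 + 2×14.007 + 3×15.999 = 344.673 → 344.67 g/mol.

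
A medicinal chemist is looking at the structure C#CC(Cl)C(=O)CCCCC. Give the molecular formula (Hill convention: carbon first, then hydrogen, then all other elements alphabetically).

Walk through each heavy atom and fill implicit hydrogens from standard valence (C 4, N 3, O 2, S 2, halogen 1):
  atom 1: C, bond orders sum to 3 (valence 4) → 1 H
  atom 2: C, bond orders sum to 4 (valence 4) → 0 H
  atom 3: C, bond orders sum to 3 (valence 4) → 1 H
  atom 4: Cl (halogen, monovalent) → 0 H
  atom 5: C, bond orders sum to 4 (valence 4) → 0 H
  atom 6: O, bond orders sum to 2 (valence 2) → 0 H
  atom 7: C, bond orders sum to 2 (valence 4) → 2 H
  atom 8: C, bond orders sum to 2 (valence 4) → 2 H
  atom 9: C, bond orders sum to 2 (valence 4) → 2 H
  atom 10: C, bond orders sum to 2 (valence 4) → 2 H
  atom 11: C, bond orders sum to 1 (valence 4) → 3 H
Totals → C:9, H:13, Cl:1, O:1.

C9H13ClO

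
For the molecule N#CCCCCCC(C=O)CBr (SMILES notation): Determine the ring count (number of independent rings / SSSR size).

In SMILES, each pair of matching ring-closure digits denotes one ring-closing bond; the number of such bonds equals the number of independent rings.
Ring-closure bonds here: 0.

0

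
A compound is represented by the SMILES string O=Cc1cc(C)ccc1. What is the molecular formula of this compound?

Walk through each heavy atom and fill implicit hydrogens from standard valence (C 4, N 3, O 2, S 2, halogen 1); for lowercase aromatic atoms, an aromatic c carries 1 H when it has two neighbours and 0 H with three, and aromatic n carries 0 H:
  atom 1: O, bond orders sum to 2 (valence 2) → 0 H
  atom 2: C, bond orders sum to 3 (valence 4) → 1 H
  atom 3: aromatic c, 3 neighbours → 0 H
  atom 4: aromatic c, 2 neighbours → 1 H
  atom 5: aromatic c, 3 neighbours → 0 H
  atom 6: C, bond orders sum to 1 (valence 4) → 3 H
  atom 7: aromatic c, 2 neighbours → 1 H
  atom 8: aromatic c, 2 neighbours → 1 H
  atom 9: aromatic c, 2 neighbours → 1 H
Totals → C:8, H:8, O:1.

C8H8O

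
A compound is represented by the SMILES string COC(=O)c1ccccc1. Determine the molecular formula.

Walk through each heavy atom and fill implicit hydrogens from standard valence (C 4, N 3, O 2, S 2, halogen 1); for lowercase aromatic atoms, an aromatic c carries 1 H when it has two neighbours and 0 H with three, and aromatic n carries 0 H:
  atom 1: C, bond orders sum to 1 (valence 4) → 3 H
  atom 2: O, bond orders sum to 2 (valence 2) → 0 H
  atom 3: C, bond orders sum to 4 (valence 4) → 0 H
  atom 4: O, bond orders sum to 2 (valence 2) → 0 H
  atom 5: aromatic c, 3 neighbours → 0 H
  atom 6: aromatic c, 2 neighbours → 1 H
  atom 7: aromatic c, 2 neighbours → 1 H
  atom 8: aromatic c, 2 neighbours → 1 H
  atom 9: aromatic c, 2 neighbours → 1 H
  atom 10: aromatic c, 2 neighbours → 1 H
Totals → C:8, H:8, O:2.
In Hill order: C8H8O2.

C8H8O2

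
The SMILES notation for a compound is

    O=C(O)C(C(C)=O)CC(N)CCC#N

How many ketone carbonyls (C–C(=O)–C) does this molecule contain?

1

The ketone motif appears at heavy-atom position 5 in the SMILES.
Other groups present: 1 carboxylic acid, 1 nitrile, 1 primary amine.
Ketone count: 1.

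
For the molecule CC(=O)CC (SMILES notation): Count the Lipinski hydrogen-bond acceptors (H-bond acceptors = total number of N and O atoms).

N atoms: 0; O atoms: 1.
Lipinski HBA = 0 + 1 = 1.

1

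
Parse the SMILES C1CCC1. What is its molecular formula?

C4H8

Walk through each heavy atom and fill implicit hydrogens from standard valence (C 4, N 3, O 2, S 2, halogen 1):
  atom 1: C, bond orders sum to 2 (valence 4) → 2 H
  atom 2: C, bond orders sum to 2 (valence 4) → 2 H
  atom 3: C, bond orders sum to 2 (valence 4) → 2 H
  atom 4: C, bond orders sum to 2 (valence 4) → 2 H
Totals → C:4, H:8.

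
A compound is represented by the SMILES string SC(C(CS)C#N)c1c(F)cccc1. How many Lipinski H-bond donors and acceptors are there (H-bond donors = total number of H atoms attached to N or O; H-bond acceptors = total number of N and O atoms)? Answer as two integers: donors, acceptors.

0, 1

Donors: find every N or O and count the H atoms it carries.
  atom 7 (N): bond orders sum to 3 → 0 H
Lipinski HBD = 0.
Acceptors: N atoms = 1, O atoms = 0 → HBA = 1.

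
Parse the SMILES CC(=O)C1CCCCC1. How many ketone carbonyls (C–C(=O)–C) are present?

1

The ketone motif appears at heavy-atom position 2 in the SMILES.
Ketone count: 1.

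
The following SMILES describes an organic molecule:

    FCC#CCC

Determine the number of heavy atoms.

Every atom symbol written in the SMILES (organic subset) is one heavy atom; implicit H are not written.
Heavy atoms by element → C:5, F:1.
Total: 6.

6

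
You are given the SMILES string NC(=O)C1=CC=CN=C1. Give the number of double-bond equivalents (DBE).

5

Molecular formula: C6H6N2O.
DoU = (2C + 2 + N − H − X) / 2, where X is the halogen count and O/S are ignored.
    = (2·6 + 2 + 2 − 6 − 0) / 2 = 10 / 2 = 5.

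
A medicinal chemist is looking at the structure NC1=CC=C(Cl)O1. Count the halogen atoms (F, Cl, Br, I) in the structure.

1

Halogen atoms appear at heavy-atom position 6 (1×Cl).
Other groups present: 1 primary amine.
Halogen count: 1.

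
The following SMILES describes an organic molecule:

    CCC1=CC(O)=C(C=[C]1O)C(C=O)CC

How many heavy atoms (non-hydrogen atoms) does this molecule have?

15

Every atom symbol written in the SMILES (organic subset) is one heavy atom; implicit H are not written.
Heavy atoms by element → C:12, O:3.
Total: 15.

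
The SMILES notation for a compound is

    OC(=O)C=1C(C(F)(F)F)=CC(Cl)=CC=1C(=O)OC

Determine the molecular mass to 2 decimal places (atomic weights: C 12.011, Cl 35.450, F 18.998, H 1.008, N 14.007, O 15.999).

282.60 g/mol

First, the molecular formula is C10H6ClF3O4 (counting implicit H from valence).
  C: 10 × 12.011 = 120.110
  Cl: 1 × 35.450 = 35.450
  F: 3 × 18.998 = 56.994
  H: 6 × 1.008 = 6.048
  O: 4 × 15.999 = 63.996
Sum: 10×12.011 + 1×35.450 + 3×18.998 + 6×1.008 + 4×15.999 = 282.598 → 282.60 g/mol.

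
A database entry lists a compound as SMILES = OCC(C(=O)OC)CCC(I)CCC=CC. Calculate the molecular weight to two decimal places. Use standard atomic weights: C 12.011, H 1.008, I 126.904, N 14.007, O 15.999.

340.20 g/mol

First, the molecular formula is C12H21IO3 (counting implicit H from valence).
  C: 12 × 12.011 = 144.132
  H: 21 × 1.008 = 21.168
  I: 1 × 126.904 = 126.904
  O: 3 × 15.999 = 47.997
Sum: 12×12.011 + 21×1.008 + 1×126.904 + 3×15.999 = 340.201 → 340.20 g/mol.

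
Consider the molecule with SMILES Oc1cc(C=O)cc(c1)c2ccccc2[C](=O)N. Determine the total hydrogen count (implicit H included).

Walk through each heavy atom and fill implicit hydrogens from standard valence (C 4, N 3, O 2, S 2, halogen 1); for lowercase aromatic atoms, an aromatic c carries 1 H when it has two neighbours and 0 H with three, and aromatic n carries 0 H:
  atom 1: O, bond orders sum to 1 (valence 2) → 1 H
  atom 2: aromatic c, 3 neighbours → 0 H
  atom 3: aromatic c, 2 neighbours → 1 H
  atom 4: aromatic c, 3 neighbours → 0 H
  atom 5: C, bond orders sum to 3 (valence 4) → 1 H
  atom 6: O, bond orders sum to 2 (valence 2) → 0 H
  atom 7: aromatic c, 2 neighbours → 1 H
  atom 8: aromatic c, 3 neighbours → 0 H
  atom 9: aromatic c, 2 neighbours → 1 H
  atom 10: aromatic c, 3 neighbours → 0 H
  atom 11: aromatic c, 2 neighbours → 1 H
  atom 12: aromatic c, 2 neighbours → 1 H
  atom 13: aromatic c, 2 neighbours → 1 H
  atom 14: aromatic c, 2 neighbours → 1 H
  atom 15: aromatic c, 3 neighbours → 0 H
  atom 16: C with explicit H count 0
  atom 17: O, bond orders sum to 2 (valence 2) → 0 H
  atom 18: N, bond orders sum to 1 (valence 3) → 2 H
Total hydrogens: 11.

11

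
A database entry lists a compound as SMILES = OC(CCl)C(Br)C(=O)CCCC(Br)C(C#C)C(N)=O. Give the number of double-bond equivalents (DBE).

4

Degree of unsaturation = (number of rings) + (number of π bonds).
Ring closures in the SMILES: 0.
π bonds: 2 double bonds (each 1 DoU), 1 triple bond (each 2 DoU) → 4 DoU from unsaturation.
Total DoU = 0 + 4 = 4.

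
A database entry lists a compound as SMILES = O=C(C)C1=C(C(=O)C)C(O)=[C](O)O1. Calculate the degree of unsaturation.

Molecular formula: C8H8O5.
DoU = (2C + 2 + N − H − X) / 2, where X is the halogen count and O/S are ignored.
    = (2·8 + 2 + 0 − 8 − 0) / 2 = 10 / 2 = 5.

5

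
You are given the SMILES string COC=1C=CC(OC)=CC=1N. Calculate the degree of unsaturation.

Molecular formula: C8H11NO2.
DoU = (2C + 2 + N − H − X) / 2, where X is the halogen count and O/S are ignored.
    = (2·8 + 2 + 1 − 11 − 0) / 2 = 8 / 2 = 4.

4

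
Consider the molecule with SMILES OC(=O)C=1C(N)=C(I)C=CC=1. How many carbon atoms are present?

7

Count every carbon token in the SMILES (each C, including those in ring-closure positions and inside branches).
Carbon count: 7.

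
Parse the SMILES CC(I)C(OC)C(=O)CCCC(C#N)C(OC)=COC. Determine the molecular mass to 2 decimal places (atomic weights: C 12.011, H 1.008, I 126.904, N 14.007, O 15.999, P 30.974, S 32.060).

First, the molecular formula is C14H22INO4 (counting implicit H from valence).
  C: 14 × 12.011 = 168.154
  H: 22 × 1.008 = 22.176
  I: 1 × 126.904 = 126.904
  N: 1 × 14.007 = 14.007
  O: 4 × 15.999 = 63.996
Sum: 14×12.011 + 22×1.008 + 1×126.904 + 1×14.007 + 4×15.999 = 395.237 → 395.24 g/mol.

395.24 g/mol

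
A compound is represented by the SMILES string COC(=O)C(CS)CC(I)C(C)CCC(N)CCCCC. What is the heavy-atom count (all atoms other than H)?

Every atom symbol written in the SMILES (organic subset) is one heavy atom; implicit H are not written.
Heavy atoms by element → C:16, I:1, N:1, O:2, S:1.
Total: 21.

21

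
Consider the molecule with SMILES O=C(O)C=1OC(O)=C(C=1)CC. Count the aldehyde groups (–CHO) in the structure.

Scan the SMILES for the aldehyde motif — none present.
Groups that are present: 1 carboxylic acid, 1 hydroxyl.

0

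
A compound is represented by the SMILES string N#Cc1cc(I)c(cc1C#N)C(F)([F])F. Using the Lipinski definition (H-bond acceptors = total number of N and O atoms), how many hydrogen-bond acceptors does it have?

N atoms: 2; O atoms: 0.
Lipinski HBA = 2 + 0 = 2.

2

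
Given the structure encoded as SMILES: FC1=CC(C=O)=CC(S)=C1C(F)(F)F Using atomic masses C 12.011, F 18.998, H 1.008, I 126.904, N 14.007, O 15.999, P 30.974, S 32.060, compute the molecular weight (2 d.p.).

224.17 g/mol

First, the molecular formula is C8H4F4OS (counting implicit H from valence).
  C: 8 × 12.011 = 96.088
  F: 4 × 18.998 = 75.992
  H: 4 × 1.008 = 4.032
  O: 1 × 15.999 = 15.999
  S: 1 × 32.060 = 32.060
Sum: 8×12.011 + 4×18.998 + 4×1.008 + 1×15.999 + 1×32.060 = 224.171 → 224.17 g/mol.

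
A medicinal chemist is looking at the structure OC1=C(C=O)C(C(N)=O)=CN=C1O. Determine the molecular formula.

C7H6N2O4

Walk through each heavy atom and fill implicit hydrogens from standard valence (C 4, N 3, O 2, S 2, halogen 1):
  atom 1: O, bond orders sum to 1 (valence 2) → 1 H
  atom 2: C, bond orders sum to 4 (valence 4) → 0 H
  atom 3: C, bond orders sum to 4 (valence 4) → 0 H
  atom 4: C, bond orders sum to 3 (valence 4) → 1 H
  atom 5: O, bond orders sum to 2 (valence 2) → 0 H
  atom 6: C, bond orders sum to 4 (valence 4) → 0 H
  atom 7: C, bond orders sum to 4 (valence 4) → 0 H
  atom 8: N, bond orders sum to 1 (valence 3) → 2 H
  atom 9: O, bond orders sum to 2 (valence 2) → 0 H
  atom 10: C, bond orders sum to 3 (valence 4) → 1 H
  atom 11: N, bond orders sum to 3 (valence 3) → 0 H
  atom 12: C, bond orders sum to 4 (valence 4) → 0 H
  atom 13: O, bond orders sum to 1 (valence 2) → 1 H
Totals → C:7, H:6, N:2, O:4.
In Hill order: C7H6N2O4.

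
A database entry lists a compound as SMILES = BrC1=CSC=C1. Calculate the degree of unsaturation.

3

Molecular formula: C4H3BrS.
DoU = (2C + 2 + N − H − X) / 2, where X is the halogen count and O/S are ignored.
    = (2·4 + 2 + 0 − 3 − 1) / 2 = 6 / 2 = 3.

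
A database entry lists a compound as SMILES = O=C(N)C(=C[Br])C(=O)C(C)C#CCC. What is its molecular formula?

Walk through each heavy atom and fill implicit hydrogens from standard valence (C 4, N 3, O 2, S 2, halogen 1):
  atom 1: O, bond orders sum to 2 (valence 2) → 0 H
  atom 2: C, bond orders sum to 4 (valence 4) → 0 H
  atom 3: N, bond orders sum to 1 (valence 3) → 2 H
  atom 4: C, bond orders sum to 4 (valence 4) → 0 H
  atom 5: C, bond orders sum to 3 (valence 4) → 1 H
  atom 6: Br with explicit H count 0
  atom 7: C, bond orders sum to 4 (valence 4) → 0 H
  atom 8: O, bond orders sum to 2 (valence 2) → 0 H
  atom 9: C, bond orders sum to 3 (valence 4) → 1 H
  atom 10: C, bond orders sum to 1 (valence 4) → 3 H
  atom 11: C, bond orders sum to 4 (valence 4) → 0 H
  atom 12: C, bond orders sum to 4 (valence 4) → 0 H
  atom 13: C, bond orders sum to 2 (valence 4) → 2 H
  atom 14: C, bond orders sum to 1 (valence 4) → 3 H
Totals → C:10, H:12, Br:1, N:1, O:2.
In Hill order: C10H12BrNO2.

C10H12BrNO2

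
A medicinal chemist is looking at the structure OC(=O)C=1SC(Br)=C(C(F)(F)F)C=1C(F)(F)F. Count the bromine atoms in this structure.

Scan the SMILES for Br atoms (remember two-letter symbols like Cl and Br are single atoms).
Bromine count: 1.

1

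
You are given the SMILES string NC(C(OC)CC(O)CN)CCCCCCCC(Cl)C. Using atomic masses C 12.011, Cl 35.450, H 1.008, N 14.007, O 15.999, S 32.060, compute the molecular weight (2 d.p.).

308.89 g/mol

First, the molecular formula is C15H33ClN2O2 (counting implicit H from valence).
  C: 15 × 12.011 = 180.165
  Cl: 1 × 35.450 = 35.450
  H: 33 × 1.008 = 33.264
  N: 2 × 14.007 = 28.014
  O: 2 × 15.999 = 31.998
Sum: 15×12.011 + 1×35.450 + 33×1.008 + 2×14.007 + 2×15.999 = 308.891 → 308.89 g/mol.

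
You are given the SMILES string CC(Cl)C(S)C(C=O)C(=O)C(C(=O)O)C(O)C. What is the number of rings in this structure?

0

In SMILES, each pair of matching ring-closure digits denotes one ring-closing bond; the number of such bonds equals the number of independent rings.
Ring-closure bonds here: 0.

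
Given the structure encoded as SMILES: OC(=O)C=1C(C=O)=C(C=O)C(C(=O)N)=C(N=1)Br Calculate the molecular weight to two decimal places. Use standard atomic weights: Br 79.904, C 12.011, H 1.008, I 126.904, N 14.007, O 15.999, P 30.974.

301.05 g/mol

First, the molecular formula is C9H5BrN2O5 (counting implicit H from valence).
  Br: 1 × 79.904 = 79.904
  C: 9 × 12.011 = 108.099
  H: 5 × 1.008 = 5.040
  N: 2 × 14.007 = 28.014
  O: 5 × 15.999 = 79.995
Sum: 1×79.904 + 9×12.011 + 5×1.008 + 2×14.007 + 5×15.999 = 301.052 → 301.05 g/mol.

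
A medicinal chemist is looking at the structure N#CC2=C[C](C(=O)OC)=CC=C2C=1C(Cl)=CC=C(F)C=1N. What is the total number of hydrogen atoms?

Walk through each heavy atom and fill implicit hydrogens from standard valence (C 4, N 3, O 2, S 2, halogen 1):
  atom 1: N, bond orders sum to 3 (valence 3) → 0 H
  atom 2: C, bond orders sum to 4 (valence 4) → 0 H
  atom 3: C, bond orders sum to 4 (valence 4) → 0 H
  atom 4: C, bond orders sum to 3 (valence 4) → 1 H
  atom 5: C with explicit H count 0
  atom 6: C, bond orders sum to 4 (valence 4) → 0 H
  atom 7: O, bond orders sum to 2 (valence 2) → 0 H
  atom 8: O, bond orders sum to 2 (valence 2) → 0 H
  atom 9: C, bond orders sum to 1 (valence 4) → 3 H
  atom 10: C, bond orders sum to 3 (valence 4) → 1 H
  atom 11: C, bond orders sum to 3 (valence 4) → 1 H
  atom 12: C, bond orders sum to 4 (valence 4) → 0 H
  atom 13: C, bond orders sum to 4 (valence 4) → 0 H
  atom 14: C, bond orders sum to 4 (valence 4) → 0 H
  atom 15: Cl (halogen, monovalent) → 0 H
  atom 16: C, bond orders sum to 3 (valence 4) → 1 H
  atom 17: C, bond orders sum to 3 (valence 4) → 1 H
  atom 18: C, bond orders sum to 4 (valence 4) → 0 H
  atom 19: F (halogen, monovalent) → 0 H
  atom 20: C, bond orders sum to 4 (valence 4) → 0 H
  atom 21: N, bond orders sum to 1 (valence 3) → 2 H
Total hydrogens: 10.

10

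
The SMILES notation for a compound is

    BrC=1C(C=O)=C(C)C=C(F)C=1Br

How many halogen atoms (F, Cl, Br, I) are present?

3

Halogen atoms appear at heavy-atom positions 1, 10, 12 (2×Br, 1×F).
Other groups present: 1 aldehyde.
Halogen count: 3.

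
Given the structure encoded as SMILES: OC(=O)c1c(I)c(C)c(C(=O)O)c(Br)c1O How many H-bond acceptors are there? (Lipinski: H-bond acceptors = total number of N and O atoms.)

N atoms: 0; O atoms: 5.
Lipinski HBA = 0 + 5 = 5.

5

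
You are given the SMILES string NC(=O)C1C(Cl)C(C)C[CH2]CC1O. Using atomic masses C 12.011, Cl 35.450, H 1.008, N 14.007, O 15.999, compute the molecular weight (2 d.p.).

205.68 g/mol

First, the molecular formula is C9H16ClNO2 (counting implicit H from valence).
  C: 9 × 12.011 = 108.099
  Cl: 1 × 35.450 = 35.450
  H: 16 × 1.008 = 16.128
  N: 1 × 14.007 = 14.007
  O: 2 × 15.999 = 31.998
Sum: 9×12.011 + 1×35.450 + 16×1.008 + 1×14.007 + 2×15.999 = 205.682 → 205.68 g/mol.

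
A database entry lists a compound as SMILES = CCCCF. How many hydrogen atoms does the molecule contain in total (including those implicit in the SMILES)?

9

Walk through each heavy atom and fill implicit hydrogens from standard valence (C 4, N 3, O 2, S 2, halogen 1):
  atom 1: C, bond orders sum to 1 (valence 4) → 3 H
  atom 2: C, bond orders sum to 2 (valence 4) → 2 H
  atom 3: C, bond orders sum to 2 (valence 4) → 2 H
  atom 4: C, bond orders sum to 2 (valence 4) → 2 H
  atom 5: F (halogen, monovalent) → 0 H
Total hydrogens: 9.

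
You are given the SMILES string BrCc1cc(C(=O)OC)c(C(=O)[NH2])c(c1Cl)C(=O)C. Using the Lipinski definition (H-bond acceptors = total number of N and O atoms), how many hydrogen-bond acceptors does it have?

5

N atoms: 1; O atoms: 4.
Lipinski HBA = 1 + 4 = 5.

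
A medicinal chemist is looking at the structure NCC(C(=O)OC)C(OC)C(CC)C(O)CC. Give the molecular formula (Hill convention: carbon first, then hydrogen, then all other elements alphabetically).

Walk through each heavy atom and fill implicit hydrogens from standard valence (C 4, N 3, O 2, S 2, halogen 1):
  atom 1: N, bond orders sum to 1 (valence 3) → 2 H
  atom 2: C, bond orders sum to 2 (valence 4) → 2 H
  atom 3: C, bond orders sum to 3 (valence 4) → 1 H
  atom 4: C, bond orders sum to 4 (valence 4) → 0 H
  atom 5: O, bond orders sum to 2 (valence 2) → 0 H
  atom 6: O, bond orders sum to 2 (valence 2) → 0 H
  atom 7: C, bond orders sum to 1 (valence 4) → 3 H
  atom 8: C, bond orders sum to 3 (valence 4) → 1 H
  atom 9: O, bond orders sum to 2 (valence 2) → 0 H
  atom 10: C, bond orders sum to 1 (valence 4) → 3 H
  atom 11: C, bond orders sum to 3 (valence 4) → 1 H
  atom 12: C, bond orders sum to 2 (valence 4) → 2 H
  atom 13: C, bond orders sum to 1 (valence 4) → 3 H
  atom 14: C, bond orders sum to 3 (valence 4) → 1 H
  atom 15: O, bond orders sum to 1 (valence 2) → 1 H
  atom 16: C, bond orders sum to 2 (valence 4) → 2 H
  atom 17: C, bond orders sum to 1 (valence 4) → 3 H
Totals → C:12, H:25, N:1, O:4.
In Hill order: C12H25NO4.

C12H25NO4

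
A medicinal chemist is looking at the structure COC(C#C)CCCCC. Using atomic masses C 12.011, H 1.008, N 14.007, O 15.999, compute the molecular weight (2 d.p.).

First, the molecular formula is C9H16O (counting implicit H from valence).
  C: 9 × 12.011 = 108.099
  H: 16 × 1.008 = 16.128
  O: 1 × 15.999 = 15.999
Sum: 9×12.011 + 16×1.008 + 1×15.999 = 140.226 → 140.23 g/mol.

140.23 g/mol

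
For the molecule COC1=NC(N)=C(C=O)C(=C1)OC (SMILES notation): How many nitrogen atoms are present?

2

Scan the SMILES for N atoms (remember two-letter symbols like Cl and Br are single atoms).
Nitrogen count: 2.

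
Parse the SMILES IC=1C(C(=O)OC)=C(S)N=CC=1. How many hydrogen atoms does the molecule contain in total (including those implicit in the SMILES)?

Walk through each heavy atom and fill implicit hydrogens from standard valence (C 4, N 3, O 2, S 2, halogen 1):
  atom 1: I (halogen, monovalent) → 0 H
  atom 2: C, bond orders sum to 4 (valence 4) → 0 H
  atom 3: C, bond orders sum to 4 (valence 4) → 0 H
  atom 4: C, bond orders sum to 4 (valence 4) → 0 H
  atom 5: O, bond orders sum to 2 (valence 2) → 0 H
  atom 6: O, bond orders sum to 2 (valence 2) → 0 H
  atom 7: C, bond orders sum to 1 (valence 4) → 3 H
  atom 8: C, bond orders sum to 4 (valence 4) → 0 H
  atom 9: S, bond orders sum to 1 (valence 2) → 1 H
  atom 10: N, bond orders sum to 3 (valence 3) → 0 H
  atom 11: C, bond orders sum to 3 (valence 4) → 1 H
  atom 12: C, bond orders sum to 3 (valence 4) → 1 H
Total hydrogens: 6.

6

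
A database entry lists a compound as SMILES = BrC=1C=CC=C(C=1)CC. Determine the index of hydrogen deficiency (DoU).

Molecular formula: C8H9Br.
DoU = (2C + 2 + N − H − X) / 2, where X is the halogen count and O/S are ignored.
    = (2·8 + 2 + 0 − 9 − 1) / 2 = 8 / 2 = 4.

4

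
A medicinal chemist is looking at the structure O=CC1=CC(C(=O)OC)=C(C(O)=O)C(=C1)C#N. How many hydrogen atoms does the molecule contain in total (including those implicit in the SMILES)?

Walk through each heavy atom and fill implicit hydrogens from standard valence (C 4, N 3, O 2, S 2, halogen 1):
  atom 1: O, bond orders sum to 2 (valence 2) → 0 H
  atom 2: C, bond orders sum to 3 (valence 4) → 1 H
  atom 3: C, bond orders sum to 4 (valence 4) → 0 H
  atom 4: C, bond orders sum to 3 (valence 4) → 1 H
  atom 5: C, bond orders sum to 4 (valence 4) → 0 H
  atom 6: C, bond orders sum to 4 (valence 4) → 0 H
  atom 7: O, bond orders sum to 2 (valence 2) → 0 H
  atom 8: O, bond orders sum to 2 (valence 2) → 0 H
  atom 9: C, bond orders sum to 1 (valence 4) → 3 H
  atom 10: C, bond orders sum to 4 (valence 4) → 0 H
  atom 11: C, bond orders sum to 4 (valence 4) → 0 H
  atom 12: O, bond orders sum to 1 (valence 2) → 1 H
  atom 13: O, bond orders sum to 2 (valence 2) → 0 H
  atom 14: C, bond orders sum to 4 (valence 4) → 0 H
  atom 15: C, bond orders sum to 3 (valence 4) → 1 H
  atom 16: C, bond orders sum to 4 (valence 4) → 0 H
  atom 17: N, bond orders sum to 3 (valence 3) → 0 H
Total hydrogens: 7.

7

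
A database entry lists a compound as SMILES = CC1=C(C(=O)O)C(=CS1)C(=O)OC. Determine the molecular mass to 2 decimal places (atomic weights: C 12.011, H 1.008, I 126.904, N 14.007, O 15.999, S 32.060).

200.21 g/mol

First, the molecular formula is C8H8O4S (counting implicit H from valence).
  C: 8 × 12.011 = 96.088
  H: 8 × 1.008 = 8.064
  O: 4 × 15.999 = 63.996
  S: 1 × 32.060 = 32.060
Sum: 8×12.011 + 8×1.008 + 4×15.999 + 1×32.060 = 200.208 → 200.21 g/mol.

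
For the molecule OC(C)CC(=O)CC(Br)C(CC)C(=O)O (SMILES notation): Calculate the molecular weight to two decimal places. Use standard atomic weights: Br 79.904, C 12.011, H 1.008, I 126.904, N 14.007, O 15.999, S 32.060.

281.15 g/mol

First, the molecular formula is C10H17BrO4 (counting implicit H from valence).
  Br: 1 × 79.904 = 79.904
  C: 10 × 12.011 = 120.110
  H: 17 × 1.008 = 17.136
  O: 4 × 15.999 = 63.996
Sum: 1×79.904 + 10×12.011 + 17×1.008 + 4×15.999 = 281.146 → 281.15 g/mol.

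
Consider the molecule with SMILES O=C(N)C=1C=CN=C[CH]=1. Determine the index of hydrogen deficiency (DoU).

5

Molecular formula: C6H6N2O.
DoU = (2C + 2 + N − H − X) / 2, where X is the halogen count and O/S are ignored.
    = (2·6 + 2 + 2 − 6 − 0) / 2 = 10 / 2 = 5.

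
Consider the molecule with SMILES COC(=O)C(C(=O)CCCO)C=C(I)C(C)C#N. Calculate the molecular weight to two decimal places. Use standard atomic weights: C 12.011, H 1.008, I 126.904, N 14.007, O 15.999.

365.17 g/mol

First, the molecular formula is C12H16INO4 (counting implicit H from valence).
  C: 12 × 12.011 = 144.132
  H: 16 × 1.008 = 16.128
  I: 1 × 126.904 = 126.904
  N: 1 × 14.007 = 14.007
  O: 4 × 15.999 = 63.996
Sum: 12×12.011 + 16×1.008 + 1×126.904 + 1×14.007 + 4×15.999 = 365.167 → 365.17 g/mol.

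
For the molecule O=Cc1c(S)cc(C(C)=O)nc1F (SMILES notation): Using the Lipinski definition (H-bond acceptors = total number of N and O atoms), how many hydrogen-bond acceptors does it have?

N atoms: 1; O atoms: 2.
Lipinski HBA = 1 + 2 = 3.

3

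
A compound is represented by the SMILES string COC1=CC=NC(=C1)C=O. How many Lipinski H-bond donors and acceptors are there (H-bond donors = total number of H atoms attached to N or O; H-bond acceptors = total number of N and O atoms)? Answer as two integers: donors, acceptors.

0, 3

Donors: find every N or O and count the H atoms it carries.
  atom 2 (O): bond orders sum to 2 → 0 H
  atom 6 (N): bond orders sum to 3 → 0 H
  atom 10 (O): bond orders sum to 2 → 0 H
Lipinski HBD = 0.
Acceptors: N atoms = 1, O atoms = 2 → HBA = 3.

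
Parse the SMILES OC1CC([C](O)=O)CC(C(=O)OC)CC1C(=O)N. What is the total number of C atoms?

11

Count every carbon token in the SMILES (each C, including those in ring-closure positions and inside branches).
Carbon count: 11.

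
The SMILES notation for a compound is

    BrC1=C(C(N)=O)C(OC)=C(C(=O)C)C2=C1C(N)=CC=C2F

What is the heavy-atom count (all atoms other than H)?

Every atom symbol written in the SMILES (organic subset) is one heavy atom; implicit H are not written.
Heavy atoms by element → Br:1, C:14, F:1, N:2, O:3.
Total: 21.

21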